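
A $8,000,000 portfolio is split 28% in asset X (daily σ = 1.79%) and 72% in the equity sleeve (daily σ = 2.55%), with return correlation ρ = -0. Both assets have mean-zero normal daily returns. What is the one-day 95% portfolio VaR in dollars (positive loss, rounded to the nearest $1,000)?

$250,000

σ_p² = 0.28²·1.79² + 0.72²·2.55² + 2·-0·0.28·0.72·1.79·2.55 = 3.6221 (%²).
σ_p = √3.6221 = 1.903%.
At 95%, z = 1.645.
VaR = 1.645 × 1.903% = 3.130%; on $8,000,000 that is $250,400.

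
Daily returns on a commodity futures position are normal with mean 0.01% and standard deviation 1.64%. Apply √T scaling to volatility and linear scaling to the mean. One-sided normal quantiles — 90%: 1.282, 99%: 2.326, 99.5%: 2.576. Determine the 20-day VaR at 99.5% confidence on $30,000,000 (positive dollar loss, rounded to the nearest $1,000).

σ_{20d} = 1.64% × √20 = 7.334%; μ_{20d} = 20 × 0.01% = 0.200%.
VaR = −(0.200%) + 2.576 × 7.334% = 18.692%.
On $30,000,000: 0.18692 × $30,000,000 = $5,607,600.

$5,608,000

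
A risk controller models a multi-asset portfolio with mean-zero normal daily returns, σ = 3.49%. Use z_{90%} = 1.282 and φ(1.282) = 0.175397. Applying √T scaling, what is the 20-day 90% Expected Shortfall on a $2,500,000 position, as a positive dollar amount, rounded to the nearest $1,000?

$684,000

σ_{20d} = 3.49% × √20 = 15.608%.
ES multiplier = φ(z)/(1−α) = 0.175397/0.1 = 1.754.
ES = 15.608% × 1.754 = 27.376%; on $2,500,000: $684,400.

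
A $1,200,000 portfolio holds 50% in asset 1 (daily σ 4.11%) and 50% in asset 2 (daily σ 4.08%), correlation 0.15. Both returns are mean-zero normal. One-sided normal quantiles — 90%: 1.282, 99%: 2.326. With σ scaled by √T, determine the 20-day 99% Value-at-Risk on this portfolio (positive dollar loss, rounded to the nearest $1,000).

$388,000

σ_p = √(0.5²·4.11² + 0.5²·4.08² + 2·0.15·0.5·0.5·4.11·4.08) = 3.105%.
σ_{20d} = 3.105% × √20 = 13.886%.
VaR = 2.326 × 13.886% = 32.299%; on $1,200,000 that is $387,588.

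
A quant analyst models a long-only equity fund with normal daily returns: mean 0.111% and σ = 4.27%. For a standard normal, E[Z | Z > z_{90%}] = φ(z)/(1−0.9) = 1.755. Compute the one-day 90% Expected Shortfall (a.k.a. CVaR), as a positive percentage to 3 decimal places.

7.383%

ES = −(0.111%) + 4.27% × 1.755 = 7.383%.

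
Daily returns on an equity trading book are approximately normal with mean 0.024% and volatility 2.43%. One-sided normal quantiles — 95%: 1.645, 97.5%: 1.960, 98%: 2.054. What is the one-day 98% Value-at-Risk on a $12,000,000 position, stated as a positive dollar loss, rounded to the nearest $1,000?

$596,000

VaR = −μ + z·σ = −(0.024%) + 2.054 × 2.43% = 4.967%.
On $12,000,000: 0.04967 × $12,000,000 = $596,040.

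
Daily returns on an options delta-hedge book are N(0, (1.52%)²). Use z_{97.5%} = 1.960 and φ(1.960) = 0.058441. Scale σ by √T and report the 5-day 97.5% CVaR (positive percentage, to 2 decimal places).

σ_{5d} = 1.52% × √5 = 3.399%.
ES multiplier = φ(z)/(1−α) = 0.058441/0.025 = 2.338.
ES = 3.399% × 2.338 = 7.947%.

7.95%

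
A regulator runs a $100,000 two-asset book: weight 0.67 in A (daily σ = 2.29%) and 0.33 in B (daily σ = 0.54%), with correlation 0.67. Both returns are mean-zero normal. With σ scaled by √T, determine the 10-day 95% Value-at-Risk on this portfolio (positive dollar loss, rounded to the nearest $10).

$8,630

σ_p = √(0.67²·2.29² + 0.33²·0.54² + 2·0.67·0.67·0.33·2.29·0.54) = 1.659%.
σ_{10d} = 1.659% × √10 = 5.246%.
z(95%) = 1.645.
VaR = 1.645 × 5.246% = 8.630%; on $100,000 that is $8,630.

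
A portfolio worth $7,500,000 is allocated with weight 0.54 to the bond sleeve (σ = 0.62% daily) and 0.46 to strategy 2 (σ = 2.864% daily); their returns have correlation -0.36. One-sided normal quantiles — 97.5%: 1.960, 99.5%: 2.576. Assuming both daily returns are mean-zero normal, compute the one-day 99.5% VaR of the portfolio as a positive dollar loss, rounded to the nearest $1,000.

σ_p² = 0.54²·0.62² + 0.46²·2.864² + 2·-0.36·0.54·0.46·0.62·2.864 = 1.5302 (%²).
σ_p = √1.5302 = 1.237%.
VaR = 2.576 × 1.237% = 3.187%; on $7,500,000 that is $239,025.

$239,000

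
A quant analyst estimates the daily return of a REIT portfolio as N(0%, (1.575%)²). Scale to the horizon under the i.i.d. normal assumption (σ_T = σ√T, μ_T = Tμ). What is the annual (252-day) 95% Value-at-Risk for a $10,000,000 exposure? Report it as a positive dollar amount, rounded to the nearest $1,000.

At 95%, z = 1.645.
σ_{252d} = 1.575% × √252 = 25.002%.
VaR = 1.645 × 25.002% = 41.128%.
On $10,000,000: 0.41128 × $10,000,000 = $4,112,800.

$4,113,000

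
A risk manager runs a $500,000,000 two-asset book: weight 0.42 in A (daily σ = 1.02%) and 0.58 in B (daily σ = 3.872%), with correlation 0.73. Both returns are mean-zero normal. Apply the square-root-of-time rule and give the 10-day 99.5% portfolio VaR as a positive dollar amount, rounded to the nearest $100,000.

σ_p = √(0.42²·1.02² + 0.58²·3.872² + 2·0.73·0.42·0.58·1.02·3.872) = 2.575%.
σ_{10d} = 2.575% × √10 = 8.143%.
z(99.5%) = 2.576.
VaR = 2.576 × 8.143% = 20.976%; on $500,000,000 that is $104,880,000.

$104,900,000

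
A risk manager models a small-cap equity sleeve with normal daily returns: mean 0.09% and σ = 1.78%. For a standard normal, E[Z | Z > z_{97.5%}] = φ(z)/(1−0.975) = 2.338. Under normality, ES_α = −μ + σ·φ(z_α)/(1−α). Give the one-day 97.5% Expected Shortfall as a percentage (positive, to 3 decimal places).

4.072%

ES = −(0.09%) + 1.78% × 2.338 = 4.072%.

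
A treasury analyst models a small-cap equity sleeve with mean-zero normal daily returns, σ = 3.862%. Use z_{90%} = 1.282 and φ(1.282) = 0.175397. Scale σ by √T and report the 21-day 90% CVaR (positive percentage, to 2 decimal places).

31.04%

σ_{21d} = 3.862% × √21 = 17.698%.
ES multiplier = φ(z)/(1−α) = 0.175397/0.1 = 1.754.
ES = 17.698% × 1.754 = 31.042%.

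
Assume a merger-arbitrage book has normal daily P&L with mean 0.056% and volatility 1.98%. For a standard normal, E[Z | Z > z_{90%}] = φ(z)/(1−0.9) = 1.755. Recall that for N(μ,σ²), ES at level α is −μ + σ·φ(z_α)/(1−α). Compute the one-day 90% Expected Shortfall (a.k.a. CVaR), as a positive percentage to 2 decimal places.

ES = −(0.056%) + 1.98% × 1.755 = 3.419%.

3.42%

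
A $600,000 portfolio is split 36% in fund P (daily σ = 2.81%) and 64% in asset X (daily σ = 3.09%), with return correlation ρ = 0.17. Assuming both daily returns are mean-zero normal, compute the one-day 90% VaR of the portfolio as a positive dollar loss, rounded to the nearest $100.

σ_p² = 0.36²·2.81² + 0.64²·3.09² + 2·0.17·0.36·0.64·2.81·3.09 = 5.6144 (%²).
σ_p = √5.6144 = 2.369%.
At 90%, z = 1.282.
VaR = 1.282 × 2.369% = 3.037%; on $600,000 that is $18,222.

$18,200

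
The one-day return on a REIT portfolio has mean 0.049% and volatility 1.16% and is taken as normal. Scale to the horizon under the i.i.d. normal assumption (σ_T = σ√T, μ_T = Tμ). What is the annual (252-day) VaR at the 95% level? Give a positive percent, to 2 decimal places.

17.94%

At 95%, z = 1.645.
σ_{252d} = 1.16% × √252 = 18.414%; μ_{252d} = 252 × 0.049% = 12.348%.
VaR = −(12.348%) + 1.645 × 18.414% = 17.943%.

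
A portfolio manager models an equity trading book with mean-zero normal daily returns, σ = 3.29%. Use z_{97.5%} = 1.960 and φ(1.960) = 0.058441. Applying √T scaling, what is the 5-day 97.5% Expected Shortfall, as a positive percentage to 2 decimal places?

σ_{5d} = 3.29% × √5 = 7.357%.
ES multiplier = φ(z)/(1−α) = 0.058441/0.025 = 2.338.
ES = 7.357% × 2.338 = 17.201%.

17.20%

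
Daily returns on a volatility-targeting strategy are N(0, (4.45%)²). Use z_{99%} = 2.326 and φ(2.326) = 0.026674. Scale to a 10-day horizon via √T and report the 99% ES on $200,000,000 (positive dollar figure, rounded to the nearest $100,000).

σ_{10d} = 4.45% × √10 = 14.072%.
ES multiplier = φ(z)/(1−α) = 0.026674/0.01 = 2.667.
ES = 14.072% × 2.667 = 37.530%; on $200,000,000: $75,060,000.

$75,100,000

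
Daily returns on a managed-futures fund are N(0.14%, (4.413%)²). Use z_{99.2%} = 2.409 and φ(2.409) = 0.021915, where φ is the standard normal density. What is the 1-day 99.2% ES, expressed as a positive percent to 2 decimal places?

Tail multiplier: φ(z)/(1−α) = 0.021915 / 0.008 = 2.739.
ES = −(0.14%) + 4.413% × 2.739 = 11.947%.

11.95%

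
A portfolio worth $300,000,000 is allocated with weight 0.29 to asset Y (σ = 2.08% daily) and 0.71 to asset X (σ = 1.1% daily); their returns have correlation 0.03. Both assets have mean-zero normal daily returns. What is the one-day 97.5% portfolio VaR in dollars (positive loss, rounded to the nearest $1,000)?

σ_p² = 0.29²·2.08² + 0.71²·1.1² + 2·0.03·0.29·0.71·2.08·1.1 = 1.0021 (%²).
σ_p = √1.0021 = 1.001%.
At 97.5%, z = 1.960.
VaR = 1.960 × 1.001% = 1.962%; on $300,000,000 that is $5,886,000.

$5,886,000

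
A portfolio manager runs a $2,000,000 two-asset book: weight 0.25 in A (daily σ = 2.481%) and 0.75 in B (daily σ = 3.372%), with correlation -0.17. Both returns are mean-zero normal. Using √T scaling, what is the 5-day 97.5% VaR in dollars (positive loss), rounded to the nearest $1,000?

σ_p = √(0.25²·2.481² + 0.75²·3.372² + 2·-0.17·0.25·0.75·2.481·3.372) = 2.499%.
σ_{5d} = 2.499% × √5 = 5.588%.
z(97.5%) = 1.960.
VaR = 1.960 × 5.588% = 10.952%; on $2,000,000 that is $219,040.

$219,000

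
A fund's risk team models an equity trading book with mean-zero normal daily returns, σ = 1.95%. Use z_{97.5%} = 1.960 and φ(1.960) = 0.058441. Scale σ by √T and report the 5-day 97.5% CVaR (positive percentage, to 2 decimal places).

σ_{5d} = 1.95% × √5 = 4.360%.
ES multiplier = φ(z)/(1−α) = 0.058441/0.025 = 2.338.
ES = 4.360% × 2.338 = 10.194%.

10.19%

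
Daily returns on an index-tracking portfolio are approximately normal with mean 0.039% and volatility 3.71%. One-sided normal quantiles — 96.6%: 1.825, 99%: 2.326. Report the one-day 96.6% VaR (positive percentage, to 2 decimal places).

VaR = −μ + z·σ = −(0.039%) + 1.825 × 3.71% = 6.732%.

6.73%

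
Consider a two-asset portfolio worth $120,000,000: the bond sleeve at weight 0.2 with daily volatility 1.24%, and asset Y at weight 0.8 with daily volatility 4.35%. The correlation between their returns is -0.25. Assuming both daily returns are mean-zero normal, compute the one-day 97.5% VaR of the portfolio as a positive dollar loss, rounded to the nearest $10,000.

σ_p² = 0.2²·1.24² + 0.8²·4.35² + 2·-0.25·0.2·0.8·1.24·4.35 = 11.7404 (%²).
σ_p = √11.7404 = 3.426%.
At 97.5%, z = 1.960.
VaR = 1.960 × 3.426% = 6.715%; on $120,000,000 that is $8,058,000.

$8,060,000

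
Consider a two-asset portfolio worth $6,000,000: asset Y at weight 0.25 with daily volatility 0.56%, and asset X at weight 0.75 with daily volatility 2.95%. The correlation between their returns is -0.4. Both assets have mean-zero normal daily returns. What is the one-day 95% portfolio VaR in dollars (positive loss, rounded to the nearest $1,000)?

$213,000

σ_p² = 0.25²·0.56² + 0.75²·2.95² + 2·-0.4·0.25·0.75·0.56·2.95 = 4.6670 (%²).
σ_p = √4.6670 = 2.160%.
At 95%, z = 1.645.
VaR = 1.645 × 2.160% = 3.553%; on $6,000,000 that is $213,180.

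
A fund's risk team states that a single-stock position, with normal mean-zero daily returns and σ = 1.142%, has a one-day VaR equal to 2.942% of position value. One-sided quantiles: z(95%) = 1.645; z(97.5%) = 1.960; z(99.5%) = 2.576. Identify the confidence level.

Implied z = VaR/σ = 2.942 / 1.142 = 2.576.
This matches z(99.5%) = 2.576.

99.5%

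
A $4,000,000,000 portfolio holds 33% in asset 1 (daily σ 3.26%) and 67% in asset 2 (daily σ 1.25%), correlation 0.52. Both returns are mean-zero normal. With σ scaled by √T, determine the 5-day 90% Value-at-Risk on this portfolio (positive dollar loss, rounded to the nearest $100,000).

$191,700,000

σ_p = √(0.33²·3.26² + 0.67²·1.25² + 2·0.52·0.33·0.67·3.26·1.25) = 1.672%.
σ_{5d} = 1.672% × √5 = 3.739%.
z(90%) = 1.282.
VaR = 1.282 × 3.739% = 4.793%; on $4,000,000,000 that is $191,720,000.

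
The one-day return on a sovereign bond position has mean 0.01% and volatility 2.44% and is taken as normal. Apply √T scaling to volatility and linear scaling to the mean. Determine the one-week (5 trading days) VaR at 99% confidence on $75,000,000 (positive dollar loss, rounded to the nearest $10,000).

$9,480,000

At 99%, z = 2.326.
σ_{5d} = 2.44% × √5 = 5.456%; μ_{5d} = 5 × 0.01% = 0.050%.
VaR = −(0.050%) + 2.326 × 5.456% = 12.641%.
On $75,000,000: 0.12641 × $75,000,000 = $9,480,750.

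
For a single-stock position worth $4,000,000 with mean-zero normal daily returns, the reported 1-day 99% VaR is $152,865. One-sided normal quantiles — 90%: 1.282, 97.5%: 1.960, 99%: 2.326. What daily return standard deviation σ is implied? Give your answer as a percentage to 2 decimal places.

VaR as a fraction: $152,865 / $4,000,000 = 3.822%.
σ = VaR / z = 3.822% / 2.326 = 1.643%.

1.64%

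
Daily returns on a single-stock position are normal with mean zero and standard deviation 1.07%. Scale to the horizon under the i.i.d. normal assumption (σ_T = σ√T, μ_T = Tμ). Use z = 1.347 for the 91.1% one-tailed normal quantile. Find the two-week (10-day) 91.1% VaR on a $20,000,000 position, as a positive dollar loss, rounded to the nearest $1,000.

σ_{10d} = 1.07% × √10 = 3.384%.
VaR = 1.347 × 3.384% = 4.558%.
On $20,000,000: 0.04558 × $20,000,000 = $911,600.

$912,000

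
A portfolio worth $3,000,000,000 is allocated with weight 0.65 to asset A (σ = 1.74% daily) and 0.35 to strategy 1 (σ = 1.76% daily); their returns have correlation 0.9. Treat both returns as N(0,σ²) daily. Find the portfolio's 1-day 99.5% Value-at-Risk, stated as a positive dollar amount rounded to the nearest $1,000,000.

$132,000,000

σ_p² = 0.65²·1.74² + 0.35²·1.76² + 2·0.9·0.65·0.35·1.74·1.76 = 2.9127 (%²).
σ_p = √2.9127 = 1.707%.
At 99.5%, z = 2.576.
VaR = 2.576 × 1.707% = 4.397%; on $3,000,000,000 that is $131,910,000.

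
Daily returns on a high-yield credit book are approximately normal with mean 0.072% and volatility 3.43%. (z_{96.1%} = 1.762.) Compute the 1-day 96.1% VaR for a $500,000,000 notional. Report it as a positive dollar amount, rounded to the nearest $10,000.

VaR = −μ + z·σ = −(0.072%) + 1.762 × 3.43% = 5.972%.
On $500,000,000: 0.05972 × $500,000,000 = $29,860,000.

$29,860,000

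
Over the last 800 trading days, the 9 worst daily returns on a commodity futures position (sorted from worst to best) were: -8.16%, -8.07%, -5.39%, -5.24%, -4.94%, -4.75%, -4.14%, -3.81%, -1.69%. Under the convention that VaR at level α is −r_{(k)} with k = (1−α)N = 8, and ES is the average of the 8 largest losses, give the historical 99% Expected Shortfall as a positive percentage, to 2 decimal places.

The 8 worst returns sum to -44.50%.
ES = −(-44.50%) / 8 = 5.5625% ≈ 5.56%.

5.56%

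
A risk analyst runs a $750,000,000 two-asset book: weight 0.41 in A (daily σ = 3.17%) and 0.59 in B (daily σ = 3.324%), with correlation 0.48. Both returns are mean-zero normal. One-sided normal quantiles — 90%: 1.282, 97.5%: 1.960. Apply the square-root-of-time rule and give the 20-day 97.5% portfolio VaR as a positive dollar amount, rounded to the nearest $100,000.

$185,700,000

σ_p = √(0.41²·3.17² + 0.59²·3.324² + 2·0.48·0.41·0.59·3.17·3.324) = 2.825%.
σ_{20d} = 2.825% × √20 = 12.634%.
VaR = 1.960 × 12.634% = 24.763%; on $750,000,000 that is $185,722,500.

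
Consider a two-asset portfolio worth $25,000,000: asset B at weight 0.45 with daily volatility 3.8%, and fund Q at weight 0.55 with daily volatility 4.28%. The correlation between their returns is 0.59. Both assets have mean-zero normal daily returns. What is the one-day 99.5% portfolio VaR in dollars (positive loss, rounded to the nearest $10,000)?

σ_p² = 0.45²·3.8² + 0.55²·4.28² + 2·0.59·0.45·0.55·3.8·4.28 = 13.2153 (%²).
σ_p = √13.2153 = 3.635%.
At 99.5%, z = 2.576.
VaR = 2.576 × 3.635% = 9.364%; on $25,000,000 that is $2,341,000.

$2,340,000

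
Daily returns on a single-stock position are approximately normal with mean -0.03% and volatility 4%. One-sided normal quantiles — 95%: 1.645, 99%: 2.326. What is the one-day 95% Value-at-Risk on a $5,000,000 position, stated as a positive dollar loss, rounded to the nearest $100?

$330,500

VaR = −μ + z·σ = −(-0.03%) + 1.645 × 4% = 6.610%.
On $5,000,000: 0.06610 × $5,000,000 = $330,500.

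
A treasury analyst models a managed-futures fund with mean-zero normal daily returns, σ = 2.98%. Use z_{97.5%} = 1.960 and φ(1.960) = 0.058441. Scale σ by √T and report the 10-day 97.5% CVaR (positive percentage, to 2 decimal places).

22.03%

σ_{10d} = 2.98% × √10 = 9.424%.
ES multiplier = φ(z)/(1−α) = 0.058441/0.025 = 2.338.
ES = 9.424% × 2.338 = 22.033%.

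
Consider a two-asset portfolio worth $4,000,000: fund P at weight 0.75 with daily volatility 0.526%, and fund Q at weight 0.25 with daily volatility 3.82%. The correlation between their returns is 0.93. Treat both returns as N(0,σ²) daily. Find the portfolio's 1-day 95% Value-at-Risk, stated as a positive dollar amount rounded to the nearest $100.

σ_p² = 0.75²·0.526² + 0.25²·3.82² + 2·0.93·0.75·0.25·0.526·3.82 = 1.7684 (%²).
σ_p = √1.7684 = 1.330%.
At 95%, z = 1.645.
VaR = 1.645 × 1.330% = 2.188%; on $4,000,000 that is $87,520.

$87,500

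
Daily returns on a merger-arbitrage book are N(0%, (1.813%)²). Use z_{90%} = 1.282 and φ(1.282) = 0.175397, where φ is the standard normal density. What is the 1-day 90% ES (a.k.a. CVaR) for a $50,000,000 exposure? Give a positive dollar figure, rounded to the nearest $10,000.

$1,590,000

Tail multiplier: φ(z)/(1−α) = 0.175397 / 0.1 = 1.754.
ES = 1.813% × 1.754 = 3.180%.
On $50,000,000: 0.03180 × $50,000,000 = $1,590,000.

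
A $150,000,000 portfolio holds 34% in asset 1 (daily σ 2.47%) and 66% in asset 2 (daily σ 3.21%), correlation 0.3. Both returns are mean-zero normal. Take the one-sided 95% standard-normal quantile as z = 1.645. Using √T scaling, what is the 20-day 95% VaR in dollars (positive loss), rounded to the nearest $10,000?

σ_p = √(0.34²·2.47² + 0.66²·3.21² + 2·0.3·0.34·0.66·2.47·3.21) = 2.502%.
σ_{20d} = 2.502% × √20 = 11.189%.
VaR = 1.645 × 11.189% = 18.406%; on $150,000,000 that is $27,609,000.

$27,610,000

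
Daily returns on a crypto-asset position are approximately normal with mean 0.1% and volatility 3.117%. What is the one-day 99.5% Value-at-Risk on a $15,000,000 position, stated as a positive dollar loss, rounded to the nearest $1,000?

$1,189,000

At 99.5% one-sided, z = 2.576.
VaR = −μ + z·σ = −(0.1%) + 2.576 × 3.117% = 7.929%.
On $15,000,000: 0.07929 × $15,000,000 = $1,189,350.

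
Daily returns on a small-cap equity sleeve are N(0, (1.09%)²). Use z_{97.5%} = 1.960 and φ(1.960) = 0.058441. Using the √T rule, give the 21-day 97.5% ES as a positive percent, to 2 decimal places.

11.68%

σ_{21d} = 1.09% × √21 = 4.995%.
ES multiplier = φ(z)/(1−α) = 0.058441/0.025 = 2.338.
ES = 4.995% × 2.338 = 11.678%.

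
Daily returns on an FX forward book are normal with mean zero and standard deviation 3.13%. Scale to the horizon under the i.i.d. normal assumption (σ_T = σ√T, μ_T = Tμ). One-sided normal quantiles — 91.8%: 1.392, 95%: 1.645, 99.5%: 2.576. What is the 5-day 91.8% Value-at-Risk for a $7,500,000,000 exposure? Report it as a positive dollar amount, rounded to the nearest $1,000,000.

σ_{5d} = 3.13% × √5 = 6.999%.
VaR = 1.392 × 6.999% = 9.743%.
On $7,500,000,000: 0.09743 × $7,500,000,000 = $730,725,000.

$731,000,000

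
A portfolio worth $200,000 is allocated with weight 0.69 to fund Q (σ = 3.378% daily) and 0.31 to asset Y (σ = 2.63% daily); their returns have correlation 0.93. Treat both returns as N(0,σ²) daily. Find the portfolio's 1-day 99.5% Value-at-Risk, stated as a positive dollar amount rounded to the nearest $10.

$15,990

σ_p² = 0.69²·3.378² + 0.31²·2.63² + 2·0.93·0.69·0.31·3.378·2.63 = 9.6320 (%²).
σ_p = √9.6320 = 3.104%.
At 99.5%, z = 2.576.
VaR = 2.576 × 3.104% = 7.996%; on $200,000 that is $15,992.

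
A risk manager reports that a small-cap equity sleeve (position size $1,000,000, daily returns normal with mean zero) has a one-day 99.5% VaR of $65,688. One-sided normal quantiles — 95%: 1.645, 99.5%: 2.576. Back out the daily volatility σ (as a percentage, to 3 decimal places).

2.550%

VaR as a fraction: $65,688 / $1,000,000 = 6.569%.
σ = VaR / z = 6.569% / 2.576 = 2.550%.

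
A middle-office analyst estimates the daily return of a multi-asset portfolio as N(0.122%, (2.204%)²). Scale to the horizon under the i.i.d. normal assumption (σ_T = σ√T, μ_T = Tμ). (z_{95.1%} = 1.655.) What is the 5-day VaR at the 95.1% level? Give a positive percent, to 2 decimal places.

7.55%

σ_{5d} = 2.204% × √5 = 4.928%; μ_{5d} = 5 × 0.122% = 0.610%.
VaR = −(0.610%) + 1.655 × 4.928% = 7.546%.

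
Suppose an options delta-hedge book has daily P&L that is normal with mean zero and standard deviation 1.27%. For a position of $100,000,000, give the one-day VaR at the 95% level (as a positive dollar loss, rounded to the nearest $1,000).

At 95% one-sided, z = 1.645.
VaR = z·σ = 1.645 × 1.27% = 2.089%.
On $100,000,000: 0.02089 × $100,000,000 = $2,089,000.

$2,089,000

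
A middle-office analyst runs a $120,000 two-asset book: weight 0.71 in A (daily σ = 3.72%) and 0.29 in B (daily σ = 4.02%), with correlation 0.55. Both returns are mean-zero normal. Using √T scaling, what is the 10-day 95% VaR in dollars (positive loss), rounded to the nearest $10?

σ_p = √(0.71²·3.72² + 0.29²·4.02² + 2·0.55·0.71·0.29·3.72·4.02) = 3.424%.
σ_{10d} = 3.424% × √10 = 10.828%.
z(95%) = 1.645.
VaR = 1.645 × 10.828% = 17.812%; on $120,000 that is $21,374.

$21,370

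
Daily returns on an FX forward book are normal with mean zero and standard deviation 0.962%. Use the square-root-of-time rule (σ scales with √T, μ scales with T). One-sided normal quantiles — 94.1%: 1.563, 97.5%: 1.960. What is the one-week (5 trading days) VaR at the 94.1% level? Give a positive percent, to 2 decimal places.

3.36%

σ_{5d} = 0.962% × √5 = 2.151%.
VaR = 1.563 × 2.151% = 3.362%.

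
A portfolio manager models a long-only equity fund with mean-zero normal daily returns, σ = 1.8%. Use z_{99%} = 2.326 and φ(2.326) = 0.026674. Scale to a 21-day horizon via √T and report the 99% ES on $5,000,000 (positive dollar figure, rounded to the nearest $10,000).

$1,100,000

σ_{21d} = 1.8% × √21 = 8.249%.
ES multiplier = φ(z)/(1−α) = 0.026674/0.01 = 2.667.
ES = 8.249% × 2.667 = 22.000%; on $5,000,000: $1,100,000.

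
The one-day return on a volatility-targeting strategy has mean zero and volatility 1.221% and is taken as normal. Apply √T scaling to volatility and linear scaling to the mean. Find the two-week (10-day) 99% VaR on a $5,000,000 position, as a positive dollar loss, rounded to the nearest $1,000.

$449,000

At 99%, z = 2.326.
σ_{10d} = 1.221% × √10 = 3.861%.
VaR = 2.326 × 3.861% = 8.981%.
On $5,000,000: 0.08981 × $5,000,000 = $449,050.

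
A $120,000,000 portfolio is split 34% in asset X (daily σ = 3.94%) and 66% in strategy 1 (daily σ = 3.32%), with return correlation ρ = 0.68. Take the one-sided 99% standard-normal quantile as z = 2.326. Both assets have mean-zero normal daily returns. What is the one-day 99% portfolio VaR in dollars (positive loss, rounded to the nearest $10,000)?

$9,080,000

σ_p² = 0.34²·3.94² + 0.66²·3.32² + 2·0.68·0.34·0.66·3.94·3.32 = 10.5879 (%²).
σ_p = √10.5879 = 3.254%.
VaR = 2.326 × 3.254% = 7.569%; on $120,000,000 that is $9,082,800.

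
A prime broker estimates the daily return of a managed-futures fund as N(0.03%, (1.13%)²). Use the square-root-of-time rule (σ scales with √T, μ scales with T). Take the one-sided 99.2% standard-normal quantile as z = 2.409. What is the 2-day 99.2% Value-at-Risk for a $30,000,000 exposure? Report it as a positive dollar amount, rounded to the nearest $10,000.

$1,140,000

σ_{2d} = 1.13% × √2 = 1.598%; μ_{2d} = 2 × 0.03% = 0.060%.
VaR = −(0.060%) + 2.409 × 1.598% = 3.790%.
On $30,000,000: 0.03790 × $30,000,000 = $1,137,000.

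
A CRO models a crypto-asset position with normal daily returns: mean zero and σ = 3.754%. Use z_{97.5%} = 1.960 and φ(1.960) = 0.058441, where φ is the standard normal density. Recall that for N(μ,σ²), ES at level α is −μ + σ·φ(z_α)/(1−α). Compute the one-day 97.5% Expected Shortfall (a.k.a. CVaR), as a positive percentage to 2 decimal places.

Tail multiplier: φ(z)/(1−α) = 0.058441 / 0.025 = 2.338.
ES = 3.754% × 2.338 = 8.777%.

8.78%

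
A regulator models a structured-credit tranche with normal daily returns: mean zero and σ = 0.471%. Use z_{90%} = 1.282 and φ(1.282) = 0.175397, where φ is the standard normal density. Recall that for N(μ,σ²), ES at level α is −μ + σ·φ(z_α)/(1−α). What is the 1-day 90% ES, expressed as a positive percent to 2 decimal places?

0.83%

Tail multiplier: φ(z)/(1−α) = 0.175397 / 0.1 = 1.754.
ES = 0.471% × 1.754 = 0.826%.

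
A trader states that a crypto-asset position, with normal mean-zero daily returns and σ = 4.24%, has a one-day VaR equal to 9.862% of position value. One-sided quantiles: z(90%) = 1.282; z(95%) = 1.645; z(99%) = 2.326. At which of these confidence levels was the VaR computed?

Implied z = VaR/σ = 9.862 / 4.24 = 2.326.
This matches z(99%) = 2.326.

99%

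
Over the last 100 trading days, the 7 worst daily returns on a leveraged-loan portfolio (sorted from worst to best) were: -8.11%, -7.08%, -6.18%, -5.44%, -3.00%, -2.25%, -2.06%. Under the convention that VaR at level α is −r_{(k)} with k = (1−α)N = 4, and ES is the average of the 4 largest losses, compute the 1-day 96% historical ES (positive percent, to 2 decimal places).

The 4 worst returns sum to -26.81%.
ES = −(-26.81%) / 4 = 6.7025% ≈ 6.70%.

6.70%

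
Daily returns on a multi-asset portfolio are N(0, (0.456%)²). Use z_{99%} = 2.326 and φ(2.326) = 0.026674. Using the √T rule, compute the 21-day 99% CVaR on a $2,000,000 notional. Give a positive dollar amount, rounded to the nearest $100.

σ_{21d} = 0.456% × √21 = 2.090%.
ES multiplier = φ(z)/(1−α) = 0.026674/0.01 = 2.667.
ES = 2.090% × 2.667 = 5.574%; on $2,000,000: $111,480.

$111,500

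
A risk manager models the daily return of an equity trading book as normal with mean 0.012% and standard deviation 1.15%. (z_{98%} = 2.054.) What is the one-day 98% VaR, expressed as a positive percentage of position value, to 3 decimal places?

2.350%

VaR = −μ + z·σ = −(0.012%) + 2.054 × 1.15% = 2.350%.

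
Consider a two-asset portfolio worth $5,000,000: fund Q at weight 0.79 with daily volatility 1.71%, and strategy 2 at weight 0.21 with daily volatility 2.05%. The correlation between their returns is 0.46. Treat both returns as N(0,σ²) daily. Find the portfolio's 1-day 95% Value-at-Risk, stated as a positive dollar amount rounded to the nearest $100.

σ_p² = 0.79²·1.71² + 0.21²·2.05² + 2·0.46·0.79·0.21·1.71·2.05 = 2.5453 (%²).
σ_p = √2.5453 = 1.595%.
At 95%, z = 1.645.
VaR = 1.645 × 1.595% = 2.624%; on $5,000,000 that is $131,200.

$131,200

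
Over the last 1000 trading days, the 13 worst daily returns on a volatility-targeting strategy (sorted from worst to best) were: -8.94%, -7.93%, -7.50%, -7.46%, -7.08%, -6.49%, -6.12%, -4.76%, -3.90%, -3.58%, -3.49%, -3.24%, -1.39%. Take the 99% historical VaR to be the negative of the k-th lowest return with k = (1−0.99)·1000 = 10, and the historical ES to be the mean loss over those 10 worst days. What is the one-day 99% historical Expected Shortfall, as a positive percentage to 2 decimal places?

The 10 worst returns sum to -63.76%.
ES = −(-63.76%) / 10 = 6.376% ≈ 6.38%.

6.38%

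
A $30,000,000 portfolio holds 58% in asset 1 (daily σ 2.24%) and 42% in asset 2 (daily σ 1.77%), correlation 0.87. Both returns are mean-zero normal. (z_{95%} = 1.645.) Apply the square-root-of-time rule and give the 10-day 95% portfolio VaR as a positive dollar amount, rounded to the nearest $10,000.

$3,090,000

σ_p = √(0.58²·2.24² + 0.42²·1.77² + 2·0.87·0.58·0.42·2.24·1.77) = 1.980%.
σ_{10d} = 1.980% × √10 = 6.261%.
VaR = 1.645 × 6.261% = 10.299%; on $30,000,000 that is $3,089,700.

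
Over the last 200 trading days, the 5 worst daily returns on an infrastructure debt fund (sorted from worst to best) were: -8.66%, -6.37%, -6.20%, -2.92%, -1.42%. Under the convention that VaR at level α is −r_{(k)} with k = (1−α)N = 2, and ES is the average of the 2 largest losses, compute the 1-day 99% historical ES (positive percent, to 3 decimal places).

The 2 worst returns sum to -15.03%.
ES = −(-15.03%) / 2 = 7.515%.

7.515%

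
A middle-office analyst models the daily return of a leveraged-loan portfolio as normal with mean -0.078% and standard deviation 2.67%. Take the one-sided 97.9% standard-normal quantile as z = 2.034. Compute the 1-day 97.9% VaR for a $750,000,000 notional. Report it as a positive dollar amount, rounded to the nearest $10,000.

$41,320,000

VaR = −μ + z·σ = −(-0.078%) + 2.034 × 2.67% = 5.509%.
On $750,000,000: 0.05509 × $750,000,000 = $41,317,500.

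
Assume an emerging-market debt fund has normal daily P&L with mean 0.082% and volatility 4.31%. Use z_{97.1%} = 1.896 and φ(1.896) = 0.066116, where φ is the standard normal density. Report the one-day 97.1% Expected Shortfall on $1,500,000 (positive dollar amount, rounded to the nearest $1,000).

Tail multiplier: φ(z)/(1−α) = 0.066116 / 0.029 = 2.280.
ES = −(0.082%) + 4.31% × 2.280 = 9.745%.
On $1,500,000: 0.09745 × $1,500,000 = $146,175.

$146,000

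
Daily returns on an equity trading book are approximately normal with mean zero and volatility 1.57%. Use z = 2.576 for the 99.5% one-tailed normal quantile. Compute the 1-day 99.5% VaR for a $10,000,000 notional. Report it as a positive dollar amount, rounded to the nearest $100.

VaR = z·σ = 2.576 × 1.57% = 4.044%.
On $10,000,000: 0.04044 × $10,000,000 = $404,400.

$404,400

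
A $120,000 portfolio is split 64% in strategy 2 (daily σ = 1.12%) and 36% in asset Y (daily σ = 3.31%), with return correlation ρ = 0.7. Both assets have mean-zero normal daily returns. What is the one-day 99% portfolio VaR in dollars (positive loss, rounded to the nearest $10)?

$4,940

σ_p² = 0.64²·1.12² + 0.36²·3.31² + 2·0.7·0.64·0.36·1.12·3.31 = 3.1295 (%²).
σ_p = √3.1295 = 1.769%.
At 99%, z = 2.326.
VaR = 2.326 × 1.769% = 4.115%; on $120,000 that is $4,938.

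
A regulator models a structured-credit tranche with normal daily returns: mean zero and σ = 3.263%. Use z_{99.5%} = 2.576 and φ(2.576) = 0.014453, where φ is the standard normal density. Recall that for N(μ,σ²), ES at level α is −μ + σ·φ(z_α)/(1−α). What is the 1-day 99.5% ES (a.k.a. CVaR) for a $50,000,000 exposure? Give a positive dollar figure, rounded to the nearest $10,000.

Tail multiplier: φ(z)/(1−α) = 0.014453 / 0.005 = 2.891.
ES = 3.263% × 2.891 = 9.433%.
On $50,000,000: 0.09433 × $50,000,000 = $4,716,500.

$4,720,000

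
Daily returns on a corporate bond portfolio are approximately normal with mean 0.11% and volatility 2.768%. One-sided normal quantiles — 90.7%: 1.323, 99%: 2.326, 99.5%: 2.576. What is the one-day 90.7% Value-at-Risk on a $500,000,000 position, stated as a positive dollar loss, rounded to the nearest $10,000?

VaR = −μ + z·σ = −(0.11%) + 1.323 × 2.768% = 3.552%.
On $500,000,000: 0.03552 × $500,000,000 = $17,760,000.

$17,760,000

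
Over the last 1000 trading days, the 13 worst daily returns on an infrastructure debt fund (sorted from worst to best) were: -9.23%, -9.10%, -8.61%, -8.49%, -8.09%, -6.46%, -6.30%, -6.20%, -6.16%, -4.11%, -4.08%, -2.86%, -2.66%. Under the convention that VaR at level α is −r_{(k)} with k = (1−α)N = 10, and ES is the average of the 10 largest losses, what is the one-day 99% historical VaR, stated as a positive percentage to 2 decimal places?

k = 10; the 10th lowest return is -4.11%, so VaR = 4.11%.

4.11%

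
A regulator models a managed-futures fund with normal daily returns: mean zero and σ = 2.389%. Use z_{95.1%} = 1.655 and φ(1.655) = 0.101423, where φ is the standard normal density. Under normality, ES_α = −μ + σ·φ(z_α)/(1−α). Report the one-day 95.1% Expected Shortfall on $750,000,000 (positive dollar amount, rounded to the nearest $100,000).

Tail multiplier: φ(z)/(1−α) = 0.101423 / 0.049 = 2.070.
ES = 2.389% × 2.070 = 4.945%.
On $750,000,000: 0.04945 × $750,000,000 = $37,087,500.

$37,100,000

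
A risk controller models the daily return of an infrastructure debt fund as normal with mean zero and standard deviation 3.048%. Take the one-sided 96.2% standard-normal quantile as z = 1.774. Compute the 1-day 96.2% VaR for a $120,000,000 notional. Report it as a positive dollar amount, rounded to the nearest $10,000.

VaR = z·σ = 1.774 × 3.048% = 5.407%.
On $120,000,000: 0.05407 × $120,000,000 = $6,488,400.

$6,490,000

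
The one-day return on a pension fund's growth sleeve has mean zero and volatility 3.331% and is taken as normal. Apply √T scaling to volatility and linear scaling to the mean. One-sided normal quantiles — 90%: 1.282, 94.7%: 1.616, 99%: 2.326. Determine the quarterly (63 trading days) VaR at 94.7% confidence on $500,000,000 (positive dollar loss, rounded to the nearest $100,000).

$213,600,000

σ_{63d} = 3.331% × √63 = 26.439%.
VaR = 1.616 × 26.439% = 42.725%.
On $500,000,000: 0.42725 × $500,000,000 = $213,625,000.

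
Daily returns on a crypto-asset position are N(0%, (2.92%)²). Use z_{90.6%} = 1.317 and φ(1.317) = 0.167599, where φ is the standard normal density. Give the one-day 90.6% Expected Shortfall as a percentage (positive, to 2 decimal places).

5.21%

Tail multiplier: φ(z)/(1−α) = 0.167599 / 0.094 = 1.783.
ES = 2.92% × 1.783 = 5.206%.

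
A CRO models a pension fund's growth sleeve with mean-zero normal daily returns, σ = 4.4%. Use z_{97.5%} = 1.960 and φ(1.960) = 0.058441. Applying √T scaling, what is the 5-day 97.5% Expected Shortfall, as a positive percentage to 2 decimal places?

σ_{5d} = 4.4% × √5 = 9.839%.
ES multiplier = φ(z)/(1−α) = 0.058441/0.025 = 2.338.
ES = 9.839% × 2.338 = 23.004%.

23.00%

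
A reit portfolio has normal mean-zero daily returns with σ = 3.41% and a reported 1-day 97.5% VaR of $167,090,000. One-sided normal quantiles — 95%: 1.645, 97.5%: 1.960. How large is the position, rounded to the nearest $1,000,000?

VaR as a fraction of value: z·σ = 1.960 × 3.41% = 6.6836%.
Position = $167,090,000 / 0.066836 = $2,500,000,000.

$2,500,000,000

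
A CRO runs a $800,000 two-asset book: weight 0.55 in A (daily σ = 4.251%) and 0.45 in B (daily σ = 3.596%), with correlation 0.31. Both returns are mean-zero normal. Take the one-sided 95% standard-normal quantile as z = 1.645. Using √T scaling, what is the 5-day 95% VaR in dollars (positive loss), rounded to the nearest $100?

$95,000

σ_p = √(0.55²·4.251² + 0.45²·3.596² + 2·0.31·0.55·0.45·4.251·3.596) = 3.230%.
σ_{5d} = 3.230% × √5 = 7.222%.
VaR = 1.645 × 7.222% = 11.880%; on $800,000 that is $95,040.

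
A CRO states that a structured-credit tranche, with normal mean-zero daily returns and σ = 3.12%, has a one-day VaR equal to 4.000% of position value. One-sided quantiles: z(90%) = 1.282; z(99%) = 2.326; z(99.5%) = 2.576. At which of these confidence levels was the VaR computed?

90%

Implied z = VaR/σ = 4.000 / 3.12 = 1.282.
This matches z(90%) = 1.282.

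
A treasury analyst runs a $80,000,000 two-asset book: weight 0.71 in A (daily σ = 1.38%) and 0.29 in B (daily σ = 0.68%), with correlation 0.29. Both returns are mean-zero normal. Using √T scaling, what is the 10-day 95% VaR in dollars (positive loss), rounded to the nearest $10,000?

$4,390,000

σ_p = √(0.71²·1.38² + 0.29²·0.68² + 2·0.29·0.71·0.29·1.38·0.68) = 1.054%.
σ_{10d} = 1.054% × √10 = 3.333%.
z(95%) = 1.645.
VaR = 1.645 × 3.333% = 5.483%; on $80,000,000 that is $4,386,400.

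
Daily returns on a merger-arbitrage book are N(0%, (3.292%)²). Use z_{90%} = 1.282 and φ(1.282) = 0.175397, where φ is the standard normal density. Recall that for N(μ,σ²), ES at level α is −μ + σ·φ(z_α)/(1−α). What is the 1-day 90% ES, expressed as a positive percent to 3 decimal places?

5.774%

Tail multiplier: φ(z)/(1−α) = 0.175397 / 0.1 = 1.754.
ES = 3.292% × 1.754 = 5.774%.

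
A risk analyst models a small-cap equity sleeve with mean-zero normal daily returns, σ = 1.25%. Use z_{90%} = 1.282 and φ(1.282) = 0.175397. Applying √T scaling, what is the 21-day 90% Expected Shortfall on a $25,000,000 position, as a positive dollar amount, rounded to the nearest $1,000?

σ_{21d} = 1.25% × √21 = 5.728%.
ES multiplier = φ(z)/(1−α) = 0.175397/0.1 = 1.754.
ES = 5.728% × 1.754 = 10.047%; on $25,000,000: $2,511,750.

$2,512,000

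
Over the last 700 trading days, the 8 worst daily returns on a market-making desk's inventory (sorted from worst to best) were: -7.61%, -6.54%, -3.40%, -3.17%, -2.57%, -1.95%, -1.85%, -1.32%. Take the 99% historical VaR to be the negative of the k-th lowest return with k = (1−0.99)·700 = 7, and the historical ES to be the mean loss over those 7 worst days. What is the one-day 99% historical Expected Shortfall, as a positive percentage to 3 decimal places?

The 7 worst returns sum to -27.09%.
ES = −(-27.09%) / 7 = 3.87% ≈ 3.870%.

3.870%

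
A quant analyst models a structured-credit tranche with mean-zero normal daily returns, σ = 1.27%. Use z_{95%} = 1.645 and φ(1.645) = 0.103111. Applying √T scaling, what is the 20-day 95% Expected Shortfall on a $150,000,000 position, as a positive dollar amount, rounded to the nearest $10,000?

σ_{20d} = 1.27% × √20 = 5.680%.
ES multiplier = φ(z)/(1−α) = 0.103111/0.05 = 2.062.
ES = 5.680% × 2.062 = 11.712%; on $150,000,000: $17,568,000.

$17,570,000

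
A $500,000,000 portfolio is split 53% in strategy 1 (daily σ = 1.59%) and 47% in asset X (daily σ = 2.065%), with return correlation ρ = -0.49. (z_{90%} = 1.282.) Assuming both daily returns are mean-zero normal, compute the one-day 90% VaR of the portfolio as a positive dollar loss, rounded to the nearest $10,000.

$5,910,000

σ_p² = 0.53²·1.59² + 0.47²·2.065² + 2·-0.49·0.53·0.47·1.59·2.065 = 0.8506 (%²).
σ_p = √0.8506 = 0.922%.
VaR = 1.282 × 0.922% = 1.182%; on $500,000,000 that is $5,910,000.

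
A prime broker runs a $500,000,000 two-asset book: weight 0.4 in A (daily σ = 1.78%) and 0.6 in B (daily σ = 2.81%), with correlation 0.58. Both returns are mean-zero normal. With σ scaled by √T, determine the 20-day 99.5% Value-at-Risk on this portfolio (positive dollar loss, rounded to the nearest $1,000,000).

σ_p = √(0.4²·1.78² + 0.6²·2.81² + 2·0.58·0.4·0.6·1.78·2.81) = 2.178%.
σ_{20d} = 2.178% × √20 = 9.740%.
z(99.5%) = 2.576.
VaR = 2.576 × 9.740% = 25.090%; on $500,000,000 that is $125,450,000.

$125,000,000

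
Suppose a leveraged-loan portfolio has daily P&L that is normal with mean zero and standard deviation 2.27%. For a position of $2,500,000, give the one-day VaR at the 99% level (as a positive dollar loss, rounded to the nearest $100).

At 99% one-sided, z = 2.326.
VaR = z·σ = 2.326 × 2.27% = 5.280%.
On $2,500,000: 0.05280 × $2,500,000 = $132,000.

$132,000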